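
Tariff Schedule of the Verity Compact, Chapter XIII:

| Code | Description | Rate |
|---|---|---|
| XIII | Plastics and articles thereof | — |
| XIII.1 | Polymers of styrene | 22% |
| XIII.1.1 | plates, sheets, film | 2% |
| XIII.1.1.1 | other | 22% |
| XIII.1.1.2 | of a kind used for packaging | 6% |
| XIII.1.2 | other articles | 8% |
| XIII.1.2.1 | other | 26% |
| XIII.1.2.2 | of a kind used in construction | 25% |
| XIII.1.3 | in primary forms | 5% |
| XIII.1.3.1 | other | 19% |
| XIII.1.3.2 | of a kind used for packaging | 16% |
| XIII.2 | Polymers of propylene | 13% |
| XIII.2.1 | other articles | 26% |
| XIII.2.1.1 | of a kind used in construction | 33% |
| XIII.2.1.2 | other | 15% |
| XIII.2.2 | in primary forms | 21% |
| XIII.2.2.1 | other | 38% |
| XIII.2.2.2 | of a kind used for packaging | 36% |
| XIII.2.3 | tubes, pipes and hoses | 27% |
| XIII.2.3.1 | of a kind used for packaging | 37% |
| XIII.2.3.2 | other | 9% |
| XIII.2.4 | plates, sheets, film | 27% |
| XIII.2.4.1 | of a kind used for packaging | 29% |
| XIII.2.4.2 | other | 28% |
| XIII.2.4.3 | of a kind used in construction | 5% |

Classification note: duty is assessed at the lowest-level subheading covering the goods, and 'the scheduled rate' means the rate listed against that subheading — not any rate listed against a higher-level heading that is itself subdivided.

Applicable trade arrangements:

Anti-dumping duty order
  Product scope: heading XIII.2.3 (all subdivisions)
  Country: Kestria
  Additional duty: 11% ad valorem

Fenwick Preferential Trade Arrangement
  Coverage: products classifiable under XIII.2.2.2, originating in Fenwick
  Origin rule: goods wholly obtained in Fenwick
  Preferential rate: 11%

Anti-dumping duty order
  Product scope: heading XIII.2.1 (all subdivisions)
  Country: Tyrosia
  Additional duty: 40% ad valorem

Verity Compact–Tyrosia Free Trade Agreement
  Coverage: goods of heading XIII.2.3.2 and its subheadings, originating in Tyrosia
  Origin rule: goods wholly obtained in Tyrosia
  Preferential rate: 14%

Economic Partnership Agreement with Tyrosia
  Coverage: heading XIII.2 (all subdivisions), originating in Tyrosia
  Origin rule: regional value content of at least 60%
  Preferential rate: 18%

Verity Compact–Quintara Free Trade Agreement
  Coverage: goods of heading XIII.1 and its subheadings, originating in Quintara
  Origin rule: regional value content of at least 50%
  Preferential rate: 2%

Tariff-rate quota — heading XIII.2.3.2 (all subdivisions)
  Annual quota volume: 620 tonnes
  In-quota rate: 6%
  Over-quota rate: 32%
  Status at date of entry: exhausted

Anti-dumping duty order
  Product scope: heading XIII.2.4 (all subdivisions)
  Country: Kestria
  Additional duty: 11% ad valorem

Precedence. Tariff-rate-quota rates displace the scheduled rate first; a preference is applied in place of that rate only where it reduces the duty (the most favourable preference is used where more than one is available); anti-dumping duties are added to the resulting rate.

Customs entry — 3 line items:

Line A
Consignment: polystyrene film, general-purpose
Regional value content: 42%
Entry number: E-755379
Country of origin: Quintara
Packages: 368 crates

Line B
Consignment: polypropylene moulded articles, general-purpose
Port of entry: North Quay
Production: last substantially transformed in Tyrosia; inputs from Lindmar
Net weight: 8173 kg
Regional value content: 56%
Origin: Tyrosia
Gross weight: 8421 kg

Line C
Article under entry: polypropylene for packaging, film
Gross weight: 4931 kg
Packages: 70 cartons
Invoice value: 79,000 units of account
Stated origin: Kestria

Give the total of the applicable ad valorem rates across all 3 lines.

117%

Line A: polystyrene → XIII.1; film → XIII.1.1; general-purpose → XIII.1.1.1. Scheduled 22%. Quintara agreement on XIII.1: RVC < 50%. → 22%.
Line B: polypropylene → XIII.2; moulded articles → XIII.2.1; general-purpose → XIII.2.1.2. Scheduled 15%. Tyrosia agreement on XIII.2.3.2: XIII.2.1.2 not covered; Tyrosia agreement on XIII.2: RVC < 60%; anti-dumping (Tyrosia, XIII.2.1): +40%; total 15% + 40% = 55%. → 55%.
Line C: polypropylene → XIII.2; film → XIII.2.4; for packaging → XIII.2.4.1. Scheduled 29%. anti-dumping (Kestria, XIII.2.4): +11%; total 29% + 11% = 40%. → 40%.
Sum: 22% + 55% + 40% = 117%.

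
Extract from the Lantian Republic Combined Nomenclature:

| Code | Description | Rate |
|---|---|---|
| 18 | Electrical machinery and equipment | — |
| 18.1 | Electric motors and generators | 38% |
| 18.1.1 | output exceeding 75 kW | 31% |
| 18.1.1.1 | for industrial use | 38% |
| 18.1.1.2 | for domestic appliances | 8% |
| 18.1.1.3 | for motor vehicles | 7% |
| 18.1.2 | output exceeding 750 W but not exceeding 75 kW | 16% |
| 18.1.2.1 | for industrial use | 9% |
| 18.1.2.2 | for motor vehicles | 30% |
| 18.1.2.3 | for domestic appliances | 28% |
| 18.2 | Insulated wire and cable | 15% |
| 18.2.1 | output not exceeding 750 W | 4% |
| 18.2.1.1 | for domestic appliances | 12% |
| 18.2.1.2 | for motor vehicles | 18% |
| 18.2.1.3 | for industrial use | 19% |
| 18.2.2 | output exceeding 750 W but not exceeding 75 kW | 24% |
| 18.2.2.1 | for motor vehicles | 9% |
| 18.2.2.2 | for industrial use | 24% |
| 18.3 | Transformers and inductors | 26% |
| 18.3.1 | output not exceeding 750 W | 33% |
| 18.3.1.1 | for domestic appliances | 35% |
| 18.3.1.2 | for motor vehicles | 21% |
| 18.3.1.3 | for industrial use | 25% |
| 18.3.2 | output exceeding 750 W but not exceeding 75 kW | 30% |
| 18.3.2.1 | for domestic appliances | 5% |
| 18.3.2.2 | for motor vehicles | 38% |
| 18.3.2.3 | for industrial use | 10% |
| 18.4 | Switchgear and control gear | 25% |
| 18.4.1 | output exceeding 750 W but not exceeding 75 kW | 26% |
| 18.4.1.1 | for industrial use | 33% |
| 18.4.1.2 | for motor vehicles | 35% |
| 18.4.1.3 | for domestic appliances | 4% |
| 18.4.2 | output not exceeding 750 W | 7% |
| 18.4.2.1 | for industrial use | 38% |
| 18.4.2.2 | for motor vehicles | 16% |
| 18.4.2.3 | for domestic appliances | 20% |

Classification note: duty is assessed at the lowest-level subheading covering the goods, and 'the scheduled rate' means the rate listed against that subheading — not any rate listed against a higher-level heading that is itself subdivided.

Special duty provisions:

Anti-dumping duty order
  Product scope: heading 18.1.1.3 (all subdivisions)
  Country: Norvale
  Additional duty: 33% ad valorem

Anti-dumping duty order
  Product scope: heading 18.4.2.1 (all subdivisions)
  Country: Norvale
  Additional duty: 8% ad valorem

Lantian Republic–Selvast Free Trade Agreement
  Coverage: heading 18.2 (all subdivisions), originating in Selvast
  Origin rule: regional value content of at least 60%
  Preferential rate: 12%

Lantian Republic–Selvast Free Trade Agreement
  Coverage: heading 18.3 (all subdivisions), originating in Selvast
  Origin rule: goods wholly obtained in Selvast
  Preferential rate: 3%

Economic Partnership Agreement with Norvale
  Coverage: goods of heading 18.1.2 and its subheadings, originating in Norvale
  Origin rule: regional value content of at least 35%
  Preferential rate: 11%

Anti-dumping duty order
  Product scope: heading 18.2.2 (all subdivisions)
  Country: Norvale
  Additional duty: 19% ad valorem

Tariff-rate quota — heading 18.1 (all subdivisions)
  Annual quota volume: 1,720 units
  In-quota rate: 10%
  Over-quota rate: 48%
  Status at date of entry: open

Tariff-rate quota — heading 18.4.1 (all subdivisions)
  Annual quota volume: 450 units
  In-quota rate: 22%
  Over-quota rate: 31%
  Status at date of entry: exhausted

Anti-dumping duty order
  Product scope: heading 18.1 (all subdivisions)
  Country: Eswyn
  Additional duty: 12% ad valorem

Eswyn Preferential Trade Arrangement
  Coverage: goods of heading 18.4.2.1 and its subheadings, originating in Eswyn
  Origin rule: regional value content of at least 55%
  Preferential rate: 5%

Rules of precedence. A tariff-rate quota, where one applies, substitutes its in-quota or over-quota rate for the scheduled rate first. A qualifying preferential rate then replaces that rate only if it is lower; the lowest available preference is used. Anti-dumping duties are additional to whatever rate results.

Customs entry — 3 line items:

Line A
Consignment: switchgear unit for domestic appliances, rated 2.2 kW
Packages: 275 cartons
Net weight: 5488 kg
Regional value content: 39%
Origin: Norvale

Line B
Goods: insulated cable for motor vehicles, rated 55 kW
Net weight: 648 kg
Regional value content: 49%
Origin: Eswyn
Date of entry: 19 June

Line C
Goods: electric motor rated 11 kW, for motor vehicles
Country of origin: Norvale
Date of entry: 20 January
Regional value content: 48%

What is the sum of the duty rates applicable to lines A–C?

Line A: switchgear unit → 18.4; rated 2.2 kW → 18.4.1; for domestic appliances → 18.4.1.3. Scheduled 4%. quota on 18.4.1 exhausted → over-quota 31%; Norvale agreement on 18.1.2: 18.4.1.3 not covered. → 31%.
Line B: insulated cable → 18.2; rated 55 kW → 18.2.2; for motor vehicles → 18.2.2.1. Scheduled 9%. Eswyn agreement on 18.4.2.1: 18.2.2.1 not covered. → 9%.
Line C: electric motor → 18.1; rated 11 kW → 18.1.2; for motor vehicles → 18.1.2.2. Scheduled 30%. quota on 18.1 open → in-quota 10%; Norvale agreement on 18.1.2: RVC ≥ 35% → 11% available; preference 11% not lower than 10% → no reduction. → 10%.
Sum: 31% + 9% + 10% = 50%.

50%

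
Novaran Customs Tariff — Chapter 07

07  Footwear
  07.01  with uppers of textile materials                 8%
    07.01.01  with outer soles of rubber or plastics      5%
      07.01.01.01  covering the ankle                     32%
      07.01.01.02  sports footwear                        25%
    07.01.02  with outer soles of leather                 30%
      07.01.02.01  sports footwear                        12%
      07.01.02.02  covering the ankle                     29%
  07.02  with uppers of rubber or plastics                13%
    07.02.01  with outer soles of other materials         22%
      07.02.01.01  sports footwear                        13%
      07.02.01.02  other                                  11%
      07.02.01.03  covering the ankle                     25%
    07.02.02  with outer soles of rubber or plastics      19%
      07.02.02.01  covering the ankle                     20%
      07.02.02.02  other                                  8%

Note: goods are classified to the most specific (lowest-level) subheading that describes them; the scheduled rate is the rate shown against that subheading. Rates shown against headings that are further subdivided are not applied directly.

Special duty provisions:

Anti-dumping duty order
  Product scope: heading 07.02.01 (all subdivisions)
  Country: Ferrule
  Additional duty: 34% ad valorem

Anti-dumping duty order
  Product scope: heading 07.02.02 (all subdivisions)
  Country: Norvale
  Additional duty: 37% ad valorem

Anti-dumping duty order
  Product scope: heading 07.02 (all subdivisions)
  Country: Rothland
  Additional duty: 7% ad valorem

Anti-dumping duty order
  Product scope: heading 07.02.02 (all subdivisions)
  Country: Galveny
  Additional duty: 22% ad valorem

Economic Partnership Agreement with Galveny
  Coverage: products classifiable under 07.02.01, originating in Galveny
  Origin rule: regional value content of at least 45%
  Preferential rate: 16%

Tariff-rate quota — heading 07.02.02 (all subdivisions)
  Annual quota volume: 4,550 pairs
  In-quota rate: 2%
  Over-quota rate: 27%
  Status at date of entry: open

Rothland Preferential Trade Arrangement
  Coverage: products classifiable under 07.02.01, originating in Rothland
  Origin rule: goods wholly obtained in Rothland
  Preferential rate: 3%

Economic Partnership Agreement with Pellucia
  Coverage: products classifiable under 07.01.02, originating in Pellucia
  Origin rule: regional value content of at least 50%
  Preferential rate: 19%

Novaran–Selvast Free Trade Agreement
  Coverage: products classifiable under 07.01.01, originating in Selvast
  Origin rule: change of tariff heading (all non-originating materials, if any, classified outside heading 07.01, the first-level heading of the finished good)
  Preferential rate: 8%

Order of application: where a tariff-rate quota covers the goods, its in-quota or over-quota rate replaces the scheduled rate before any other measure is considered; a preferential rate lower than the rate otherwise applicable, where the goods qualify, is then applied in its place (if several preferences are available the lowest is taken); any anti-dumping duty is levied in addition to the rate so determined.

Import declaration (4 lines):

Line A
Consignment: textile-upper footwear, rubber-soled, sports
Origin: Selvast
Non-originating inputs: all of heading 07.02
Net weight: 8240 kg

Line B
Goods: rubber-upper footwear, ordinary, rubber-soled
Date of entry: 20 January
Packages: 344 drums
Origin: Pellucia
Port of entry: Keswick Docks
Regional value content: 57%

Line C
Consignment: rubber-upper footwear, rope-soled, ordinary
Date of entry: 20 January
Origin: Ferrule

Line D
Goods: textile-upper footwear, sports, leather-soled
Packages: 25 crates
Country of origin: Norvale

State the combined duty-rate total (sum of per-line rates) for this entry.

67%

Line A: textile-upper → 07.01; rubber-soled → 07.01.01; sports → 07.01.01.02. Scheduled 25%. Selvast agreement on 07.01.01: CTH met → 8% available; preferential 8%. → 8%.
Line B: rubber-upper → 07.02; rubber-soled → 07.02.02; ordinary → 07.02.02.02. Scheduled 8%. quota on 07.02.02 open → in-quota 2%; Pellucia agreement on 07.01.02: 07.02.02.02 not covered. → 2%.
Line C: rubber-upper → 07.02; rope-soled → 07.02.01; ordinary → 07.02.01.02. Scheduled 11%. anti-dumping (Ferrule, 07.02.01): +34%; total 11% + 34% = 45%. → 45%.
Line D: textile-upper → 07.01; leather-soled → 07.01.02; sports → 07.01.02.01. Scheduled 12%. No special measure applies. → 12%.
Sum: 8% + 2% + 45% + 12% = 67%.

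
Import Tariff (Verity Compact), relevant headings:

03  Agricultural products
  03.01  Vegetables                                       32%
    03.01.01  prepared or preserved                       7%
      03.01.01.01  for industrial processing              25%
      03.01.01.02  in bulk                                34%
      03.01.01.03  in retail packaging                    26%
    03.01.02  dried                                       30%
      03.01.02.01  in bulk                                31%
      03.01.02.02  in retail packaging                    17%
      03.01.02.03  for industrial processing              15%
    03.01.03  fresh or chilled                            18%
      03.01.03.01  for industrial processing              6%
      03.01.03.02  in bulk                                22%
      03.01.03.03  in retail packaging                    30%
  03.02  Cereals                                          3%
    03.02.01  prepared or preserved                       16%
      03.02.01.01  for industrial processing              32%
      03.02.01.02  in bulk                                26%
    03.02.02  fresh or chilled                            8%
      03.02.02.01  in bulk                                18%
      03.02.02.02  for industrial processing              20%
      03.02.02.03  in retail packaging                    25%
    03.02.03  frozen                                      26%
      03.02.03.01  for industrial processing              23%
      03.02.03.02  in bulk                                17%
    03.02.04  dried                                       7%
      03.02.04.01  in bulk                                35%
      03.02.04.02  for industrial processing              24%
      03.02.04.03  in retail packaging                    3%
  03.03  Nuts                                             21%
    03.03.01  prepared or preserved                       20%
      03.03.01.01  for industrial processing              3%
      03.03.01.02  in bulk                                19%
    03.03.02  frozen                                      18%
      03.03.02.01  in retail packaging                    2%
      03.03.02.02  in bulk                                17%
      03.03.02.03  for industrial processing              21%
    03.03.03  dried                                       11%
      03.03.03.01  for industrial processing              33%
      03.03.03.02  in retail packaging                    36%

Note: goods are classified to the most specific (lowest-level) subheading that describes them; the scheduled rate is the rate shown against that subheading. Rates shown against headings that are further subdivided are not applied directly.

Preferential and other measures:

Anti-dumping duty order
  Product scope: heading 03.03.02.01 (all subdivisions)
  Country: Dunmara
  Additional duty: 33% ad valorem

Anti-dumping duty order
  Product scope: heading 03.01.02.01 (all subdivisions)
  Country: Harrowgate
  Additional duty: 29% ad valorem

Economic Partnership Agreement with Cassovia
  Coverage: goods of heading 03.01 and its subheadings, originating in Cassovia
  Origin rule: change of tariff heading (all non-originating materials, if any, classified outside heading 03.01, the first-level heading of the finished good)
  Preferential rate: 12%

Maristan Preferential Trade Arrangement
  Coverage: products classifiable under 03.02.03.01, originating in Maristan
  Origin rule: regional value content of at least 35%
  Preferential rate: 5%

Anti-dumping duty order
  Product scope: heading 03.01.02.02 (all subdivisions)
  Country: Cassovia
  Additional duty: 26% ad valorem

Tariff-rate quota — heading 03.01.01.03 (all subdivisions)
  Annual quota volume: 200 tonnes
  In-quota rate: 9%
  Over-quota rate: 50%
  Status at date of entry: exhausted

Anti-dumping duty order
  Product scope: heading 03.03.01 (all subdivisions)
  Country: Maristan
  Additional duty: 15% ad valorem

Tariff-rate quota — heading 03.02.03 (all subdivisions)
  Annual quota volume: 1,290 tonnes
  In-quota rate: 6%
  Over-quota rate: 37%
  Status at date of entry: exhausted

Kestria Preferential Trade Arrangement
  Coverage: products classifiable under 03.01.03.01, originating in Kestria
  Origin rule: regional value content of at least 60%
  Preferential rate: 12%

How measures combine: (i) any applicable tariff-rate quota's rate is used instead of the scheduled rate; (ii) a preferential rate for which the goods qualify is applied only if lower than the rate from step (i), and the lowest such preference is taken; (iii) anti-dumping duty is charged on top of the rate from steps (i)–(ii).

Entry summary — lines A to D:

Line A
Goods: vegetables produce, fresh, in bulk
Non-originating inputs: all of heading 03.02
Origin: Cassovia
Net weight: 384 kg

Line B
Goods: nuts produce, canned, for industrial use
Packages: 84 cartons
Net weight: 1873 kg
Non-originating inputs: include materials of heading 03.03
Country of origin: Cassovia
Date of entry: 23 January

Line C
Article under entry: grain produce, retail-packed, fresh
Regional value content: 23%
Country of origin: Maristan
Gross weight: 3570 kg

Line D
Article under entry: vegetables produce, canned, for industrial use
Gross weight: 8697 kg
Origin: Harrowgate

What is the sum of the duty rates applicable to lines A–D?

Line A: vegetables → 03.01; fresh → 03.01.03; in bulk → 03.01.03.02. Scheduled 22%. Cassovia agreement on 03.01: CTH met → 12% available; preferential 12%. → 12%.
Line B: nuts → 03.03; canned → 03.03.01; for industrial use → 03.03.01.01. Scheduled 3%. Cassovia agreement on 03.01: 03.03.01.01 not covered. → 3%.
Line C: grain → 03.02; fresh → 03.02.02; retail-packed → 03.02.02.03. Scheduled 25%. Maristan agreement on 03.02.03.01: 03.02.02.03 not covered. → 25%.
Line D: vegetables → 03.01; canned → 03.01.01; for industrial use → 03.01.01.01. Scheduled 25%. No special measure applies. → 25%.
Sum: 12% + 3% + 25% + 25% = 65%.

65%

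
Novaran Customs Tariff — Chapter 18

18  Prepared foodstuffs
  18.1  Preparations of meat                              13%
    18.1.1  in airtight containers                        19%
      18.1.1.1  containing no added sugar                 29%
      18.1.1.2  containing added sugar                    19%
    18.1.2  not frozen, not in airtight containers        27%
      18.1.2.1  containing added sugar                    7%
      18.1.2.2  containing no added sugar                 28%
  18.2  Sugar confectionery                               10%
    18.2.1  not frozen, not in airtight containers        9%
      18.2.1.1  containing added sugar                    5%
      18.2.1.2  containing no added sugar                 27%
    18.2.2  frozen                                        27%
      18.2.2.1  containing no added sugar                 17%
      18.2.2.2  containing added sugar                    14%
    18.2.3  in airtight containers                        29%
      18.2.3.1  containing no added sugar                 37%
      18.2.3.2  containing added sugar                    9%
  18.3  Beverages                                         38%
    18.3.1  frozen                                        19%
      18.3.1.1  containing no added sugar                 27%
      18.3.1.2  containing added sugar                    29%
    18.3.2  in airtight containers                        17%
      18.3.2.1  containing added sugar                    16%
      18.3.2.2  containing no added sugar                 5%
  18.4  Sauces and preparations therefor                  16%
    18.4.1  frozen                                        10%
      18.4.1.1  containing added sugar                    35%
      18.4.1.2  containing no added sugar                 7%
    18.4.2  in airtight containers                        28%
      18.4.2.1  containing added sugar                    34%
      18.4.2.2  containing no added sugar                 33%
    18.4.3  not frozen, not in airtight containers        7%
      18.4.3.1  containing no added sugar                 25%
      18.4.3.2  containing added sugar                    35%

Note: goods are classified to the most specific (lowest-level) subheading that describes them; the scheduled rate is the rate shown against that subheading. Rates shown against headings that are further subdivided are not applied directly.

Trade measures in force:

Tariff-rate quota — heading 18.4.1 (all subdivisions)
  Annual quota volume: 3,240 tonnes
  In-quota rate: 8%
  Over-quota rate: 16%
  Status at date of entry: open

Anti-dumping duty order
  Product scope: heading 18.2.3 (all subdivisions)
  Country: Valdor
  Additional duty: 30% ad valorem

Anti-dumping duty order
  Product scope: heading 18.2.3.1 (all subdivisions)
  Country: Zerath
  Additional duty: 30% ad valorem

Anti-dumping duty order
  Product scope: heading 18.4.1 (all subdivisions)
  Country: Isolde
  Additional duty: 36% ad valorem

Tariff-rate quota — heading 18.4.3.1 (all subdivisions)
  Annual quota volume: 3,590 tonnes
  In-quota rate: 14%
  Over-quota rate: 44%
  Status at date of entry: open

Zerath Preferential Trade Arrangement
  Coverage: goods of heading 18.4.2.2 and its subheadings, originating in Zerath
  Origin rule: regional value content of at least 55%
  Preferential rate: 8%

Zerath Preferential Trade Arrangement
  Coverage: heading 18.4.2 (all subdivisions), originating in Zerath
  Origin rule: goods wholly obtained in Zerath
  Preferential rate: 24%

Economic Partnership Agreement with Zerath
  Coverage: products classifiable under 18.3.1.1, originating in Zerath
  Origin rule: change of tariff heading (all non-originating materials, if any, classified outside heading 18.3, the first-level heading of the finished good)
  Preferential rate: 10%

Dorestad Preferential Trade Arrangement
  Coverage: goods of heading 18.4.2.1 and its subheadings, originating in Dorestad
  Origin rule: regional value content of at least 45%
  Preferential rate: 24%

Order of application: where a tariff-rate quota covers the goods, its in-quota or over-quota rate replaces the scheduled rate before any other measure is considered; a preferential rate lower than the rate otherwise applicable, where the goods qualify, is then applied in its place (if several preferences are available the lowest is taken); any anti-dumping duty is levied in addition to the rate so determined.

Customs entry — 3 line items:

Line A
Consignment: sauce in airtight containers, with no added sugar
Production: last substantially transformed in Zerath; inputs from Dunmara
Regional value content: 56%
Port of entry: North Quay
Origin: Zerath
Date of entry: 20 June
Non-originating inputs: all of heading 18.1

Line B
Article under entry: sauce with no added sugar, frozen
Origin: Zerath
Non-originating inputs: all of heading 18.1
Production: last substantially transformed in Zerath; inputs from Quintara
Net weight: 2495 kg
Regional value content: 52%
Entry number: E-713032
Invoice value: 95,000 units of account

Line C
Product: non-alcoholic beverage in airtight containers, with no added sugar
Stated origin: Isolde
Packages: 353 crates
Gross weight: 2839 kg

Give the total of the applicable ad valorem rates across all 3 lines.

21%

Line A: sauce → 18.4; in airtight containers → 18.4.2; with no added sugar → 18.4.2.2. Scheduled 33%. Zerath agreement on 18.4.2.2: RVC ≥ 55% → 8% available; Zerath agreement on 18.4.2: not wholly obtained; Zerath agreement on 18.3.1.1: 18.4.2.2 not covered; preferential 8%. → 8%.
Line B: sauce → 18.4; frozen → 18.4.1; with no added sugar → 18.4.1.2. Scheduled 7%. quota on 18.4.1 open → in-quota 8%; Zerath agreement on 18.4.2.2: 18.4.1.2 not covered; Zerath agreement on 18.4.2: 18.4.1.2 not covered; Zerath agreement on 18.3.1.1: 18.4.1.2 not covered. → 8%.
Line C: non-alcoholic beverage → 18.3; in airtight containers → 18.3.2; with no added sugar → 18.3.2.2. Scheduled 5%. No special measure applies. → 5%.
Sum: 8% + 8% + 5% = 21%.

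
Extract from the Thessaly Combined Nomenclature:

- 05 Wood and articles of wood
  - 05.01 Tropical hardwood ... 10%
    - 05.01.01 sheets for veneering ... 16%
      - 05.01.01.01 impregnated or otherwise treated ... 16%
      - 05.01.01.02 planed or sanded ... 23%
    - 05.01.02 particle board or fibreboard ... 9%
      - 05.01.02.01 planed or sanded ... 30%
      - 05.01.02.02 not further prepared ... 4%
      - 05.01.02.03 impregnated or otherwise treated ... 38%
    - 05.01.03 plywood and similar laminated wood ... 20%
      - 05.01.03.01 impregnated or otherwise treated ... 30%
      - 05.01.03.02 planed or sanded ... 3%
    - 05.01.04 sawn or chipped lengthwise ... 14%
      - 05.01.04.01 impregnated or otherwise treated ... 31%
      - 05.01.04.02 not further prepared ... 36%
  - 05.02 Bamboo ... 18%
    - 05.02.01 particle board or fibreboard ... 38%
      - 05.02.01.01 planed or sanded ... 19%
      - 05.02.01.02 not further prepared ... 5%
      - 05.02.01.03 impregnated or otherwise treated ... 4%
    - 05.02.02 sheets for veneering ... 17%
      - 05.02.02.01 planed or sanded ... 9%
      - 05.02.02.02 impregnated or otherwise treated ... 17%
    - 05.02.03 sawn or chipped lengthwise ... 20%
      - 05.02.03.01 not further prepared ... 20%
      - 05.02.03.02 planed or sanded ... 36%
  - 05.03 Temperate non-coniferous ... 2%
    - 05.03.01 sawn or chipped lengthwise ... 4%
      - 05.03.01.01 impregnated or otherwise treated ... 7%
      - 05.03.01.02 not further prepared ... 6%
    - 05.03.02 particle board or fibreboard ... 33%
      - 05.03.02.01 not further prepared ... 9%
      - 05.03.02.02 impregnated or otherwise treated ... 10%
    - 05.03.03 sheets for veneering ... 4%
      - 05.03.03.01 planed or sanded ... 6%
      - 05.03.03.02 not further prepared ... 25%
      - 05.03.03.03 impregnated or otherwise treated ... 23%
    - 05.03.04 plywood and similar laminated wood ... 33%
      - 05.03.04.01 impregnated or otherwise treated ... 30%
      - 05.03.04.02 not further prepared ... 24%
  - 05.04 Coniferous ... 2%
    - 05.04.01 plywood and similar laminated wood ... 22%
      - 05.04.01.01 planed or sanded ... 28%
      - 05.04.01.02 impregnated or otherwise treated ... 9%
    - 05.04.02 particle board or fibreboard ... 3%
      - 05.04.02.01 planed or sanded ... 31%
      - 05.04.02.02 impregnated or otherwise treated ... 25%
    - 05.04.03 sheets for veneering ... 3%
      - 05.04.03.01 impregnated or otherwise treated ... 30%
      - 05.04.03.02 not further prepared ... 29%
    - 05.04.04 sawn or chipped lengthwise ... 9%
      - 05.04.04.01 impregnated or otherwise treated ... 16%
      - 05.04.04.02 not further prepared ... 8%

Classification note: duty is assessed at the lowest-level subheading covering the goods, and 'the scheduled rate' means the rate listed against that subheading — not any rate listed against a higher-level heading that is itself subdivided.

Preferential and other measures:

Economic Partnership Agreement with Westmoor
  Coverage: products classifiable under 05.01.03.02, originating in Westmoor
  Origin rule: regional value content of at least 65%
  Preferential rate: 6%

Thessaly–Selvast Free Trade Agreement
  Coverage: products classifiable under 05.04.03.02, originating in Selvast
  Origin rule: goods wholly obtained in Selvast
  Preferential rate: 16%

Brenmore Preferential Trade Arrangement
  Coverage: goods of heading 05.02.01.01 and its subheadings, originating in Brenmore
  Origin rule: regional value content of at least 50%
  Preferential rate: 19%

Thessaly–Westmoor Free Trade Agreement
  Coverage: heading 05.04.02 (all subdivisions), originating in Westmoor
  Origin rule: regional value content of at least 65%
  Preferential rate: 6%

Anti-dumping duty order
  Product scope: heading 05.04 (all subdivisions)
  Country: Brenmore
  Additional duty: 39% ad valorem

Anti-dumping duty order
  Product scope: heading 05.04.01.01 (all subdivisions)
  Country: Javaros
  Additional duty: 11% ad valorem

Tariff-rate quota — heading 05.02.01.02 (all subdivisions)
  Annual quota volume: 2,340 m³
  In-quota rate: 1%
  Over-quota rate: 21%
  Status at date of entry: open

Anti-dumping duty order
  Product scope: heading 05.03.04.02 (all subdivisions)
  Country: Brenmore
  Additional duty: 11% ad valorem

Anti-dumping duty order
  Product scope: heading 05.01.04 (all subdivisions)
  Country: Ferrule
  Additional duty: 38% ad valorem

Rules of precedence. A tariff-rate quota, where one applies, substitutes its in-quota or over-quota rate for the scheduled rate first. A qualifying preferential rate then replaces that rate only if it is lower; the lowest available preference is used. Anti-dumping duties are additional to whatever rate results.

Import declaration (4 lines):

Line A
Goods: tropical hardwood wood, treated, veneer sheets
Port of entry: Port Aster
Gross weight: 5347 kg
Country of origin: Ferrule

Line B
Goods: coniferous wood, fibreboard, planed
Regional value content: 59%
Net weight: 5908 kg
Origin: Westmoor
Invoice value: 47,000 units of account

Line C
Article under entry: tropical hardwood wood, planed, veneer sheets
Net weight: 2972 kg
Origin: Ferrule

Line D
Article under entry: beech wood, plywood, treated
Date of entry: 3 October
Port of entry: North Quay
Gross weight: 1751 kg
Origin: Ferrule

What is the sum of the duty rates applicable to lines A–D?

Line A: tropical hardwood → 05.01; veneer sheets → 05.01.01; treated → 05.01.01.01. Scheduled 16%. No special measure applies. → 16%.
Line B: coniferous → 05.04; fibreboard → 05.04.02; planed → 05.04.02.01. Scheduled 31%. Westmoor agreement on 05.01.03.02: 05.04.02.01 not covered; Westmoor agreement on 05.04.02: RVC < 65%. → 31%.
Line C: tropical hardwood → 05.01; veneer sheets → 05.01.01; planed → 05.01.01.02. Scheduled 23%. No special measure applies. → 23%.
Line D: beech → 05.03; plywood → 05.03.04; treated → 05.03.04.01. Scheduled 30%. No special measure applies. → 30%.
Sum: 16% + 31% + 23% + 30% = 100%.

100%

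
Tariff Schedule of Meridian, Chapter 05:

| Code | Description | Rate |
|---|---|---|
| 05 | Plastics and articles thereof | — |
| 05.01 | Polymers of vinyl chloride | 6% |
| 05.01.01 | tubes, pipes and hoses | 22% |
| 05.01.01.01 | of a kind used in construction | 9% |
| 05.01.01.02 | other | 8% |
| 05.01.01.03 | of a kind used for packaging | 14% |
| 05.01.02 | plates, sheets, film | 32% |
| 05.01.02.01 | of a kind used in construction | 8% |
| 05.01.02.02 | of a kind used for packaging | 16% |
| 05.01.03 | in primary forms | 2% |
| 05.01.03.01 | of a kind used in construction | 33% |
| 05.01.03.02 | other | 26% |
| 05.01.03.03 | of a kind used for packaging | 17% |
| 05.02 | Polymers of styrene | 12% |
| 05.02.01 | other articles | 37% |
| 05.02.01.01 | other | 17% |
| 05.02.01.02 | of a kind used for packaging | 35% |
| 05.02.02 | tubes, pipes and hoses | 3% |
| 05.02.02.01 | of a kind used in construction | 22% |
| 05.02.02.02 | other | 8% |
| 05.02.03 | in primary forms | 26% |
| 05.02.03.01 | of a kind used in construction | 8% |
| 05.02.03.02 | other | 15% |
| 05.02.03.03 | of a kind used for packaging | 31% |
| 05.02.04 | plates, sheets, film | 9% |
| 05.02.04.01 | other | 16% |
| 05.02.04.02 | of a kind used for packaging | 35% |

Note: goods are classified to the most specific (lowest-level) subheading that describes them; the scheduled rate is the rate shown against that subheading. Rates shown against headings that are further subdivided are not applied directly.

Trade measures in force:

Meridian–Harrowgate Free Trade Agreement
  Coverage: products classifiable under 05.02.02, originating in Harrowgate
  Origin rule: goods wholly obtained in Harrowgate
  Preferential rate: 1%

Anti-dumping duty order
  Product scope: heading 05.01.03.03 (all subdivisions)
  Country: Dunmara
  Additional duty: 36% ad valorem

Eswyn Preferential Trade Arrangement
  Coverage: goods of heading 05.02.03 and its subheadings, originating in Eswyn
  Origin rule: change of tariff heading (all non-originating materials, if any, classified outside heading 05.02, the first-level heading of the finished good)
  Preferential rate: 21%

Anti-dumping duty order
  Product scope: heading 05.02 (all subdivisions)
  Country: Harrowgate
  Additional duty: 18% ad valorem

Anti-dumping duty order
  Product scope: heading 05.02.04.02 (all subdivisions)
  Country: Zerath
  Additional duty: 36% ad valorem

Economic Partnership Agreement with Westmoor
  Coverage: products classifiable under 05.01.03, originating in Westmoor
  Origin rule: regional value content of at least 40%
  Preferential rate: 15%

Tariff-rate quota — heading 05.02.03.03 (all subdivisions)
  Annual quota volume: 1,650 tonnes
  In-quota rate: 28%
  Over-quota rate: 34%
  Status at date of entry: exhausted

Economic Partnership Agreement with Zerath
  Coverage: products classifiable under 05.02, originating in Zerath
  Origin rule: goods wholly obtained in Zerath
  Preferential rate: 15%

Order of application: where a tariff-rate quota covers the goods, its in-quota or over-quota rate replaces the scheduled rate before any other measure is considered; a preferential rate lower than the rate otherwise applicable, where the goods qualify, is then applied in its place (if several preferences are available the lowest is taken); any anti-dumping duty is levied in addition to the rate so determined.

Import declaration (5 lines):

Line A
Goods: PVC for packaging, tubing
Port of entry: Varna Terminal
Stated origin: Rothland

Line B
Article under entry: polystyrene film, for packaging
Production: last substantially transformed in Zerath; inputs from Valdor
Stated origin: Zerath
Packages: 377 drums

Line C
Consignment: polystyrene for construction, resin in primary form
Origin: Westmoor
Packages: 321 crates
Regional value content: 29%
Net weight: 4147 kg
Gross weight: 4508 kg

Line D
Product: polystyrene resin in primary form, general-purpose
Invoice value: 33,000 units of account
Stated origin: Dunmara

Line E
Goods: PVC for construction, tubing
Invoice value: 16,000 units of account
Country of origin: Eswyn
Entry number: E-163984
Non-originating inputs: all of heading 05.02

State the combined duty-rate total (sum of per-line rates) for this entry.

117%

Line A: PVC → 05.01; tubing → 05.01.01; for packaging → 05.01.01.03. Scheduled 14%. No special measure applies. → 14%.
Line B: polystyrene → 05.02; film → 05.02.04; for packaging → 05.02.04.02. Scheduled 35%. Zerath agreement on 05.02: not wholly obtained; anti-dumping (Zerath, 05.02.04.02): +36%; total 35% + 36% = 71%. → 71%.
Line C: polystyrene → 05.02; resin in primary form → 05.02.03; for construction → 05.02.03.01. Scheduled 8%. Westmoor agreement on 05.01.03: 05.02.03.01 not covered. → 8%.
Line D: polystyrene → 05.02; resin in primary form → 05.02.03; general-purpose → 05.02.03.02. Scheduled 15%. No special measure applies. → 15%.
Line E: PVC → 05.01; tubing → 05.01.01; for construction → 05.01.01.01. Scheduled 9%. Eswyn agreement on 05.02.03: 05.01.01.01 not covered. → 9%.
Sum: 14% + 71% + 8% + 15% + 9% = 117%.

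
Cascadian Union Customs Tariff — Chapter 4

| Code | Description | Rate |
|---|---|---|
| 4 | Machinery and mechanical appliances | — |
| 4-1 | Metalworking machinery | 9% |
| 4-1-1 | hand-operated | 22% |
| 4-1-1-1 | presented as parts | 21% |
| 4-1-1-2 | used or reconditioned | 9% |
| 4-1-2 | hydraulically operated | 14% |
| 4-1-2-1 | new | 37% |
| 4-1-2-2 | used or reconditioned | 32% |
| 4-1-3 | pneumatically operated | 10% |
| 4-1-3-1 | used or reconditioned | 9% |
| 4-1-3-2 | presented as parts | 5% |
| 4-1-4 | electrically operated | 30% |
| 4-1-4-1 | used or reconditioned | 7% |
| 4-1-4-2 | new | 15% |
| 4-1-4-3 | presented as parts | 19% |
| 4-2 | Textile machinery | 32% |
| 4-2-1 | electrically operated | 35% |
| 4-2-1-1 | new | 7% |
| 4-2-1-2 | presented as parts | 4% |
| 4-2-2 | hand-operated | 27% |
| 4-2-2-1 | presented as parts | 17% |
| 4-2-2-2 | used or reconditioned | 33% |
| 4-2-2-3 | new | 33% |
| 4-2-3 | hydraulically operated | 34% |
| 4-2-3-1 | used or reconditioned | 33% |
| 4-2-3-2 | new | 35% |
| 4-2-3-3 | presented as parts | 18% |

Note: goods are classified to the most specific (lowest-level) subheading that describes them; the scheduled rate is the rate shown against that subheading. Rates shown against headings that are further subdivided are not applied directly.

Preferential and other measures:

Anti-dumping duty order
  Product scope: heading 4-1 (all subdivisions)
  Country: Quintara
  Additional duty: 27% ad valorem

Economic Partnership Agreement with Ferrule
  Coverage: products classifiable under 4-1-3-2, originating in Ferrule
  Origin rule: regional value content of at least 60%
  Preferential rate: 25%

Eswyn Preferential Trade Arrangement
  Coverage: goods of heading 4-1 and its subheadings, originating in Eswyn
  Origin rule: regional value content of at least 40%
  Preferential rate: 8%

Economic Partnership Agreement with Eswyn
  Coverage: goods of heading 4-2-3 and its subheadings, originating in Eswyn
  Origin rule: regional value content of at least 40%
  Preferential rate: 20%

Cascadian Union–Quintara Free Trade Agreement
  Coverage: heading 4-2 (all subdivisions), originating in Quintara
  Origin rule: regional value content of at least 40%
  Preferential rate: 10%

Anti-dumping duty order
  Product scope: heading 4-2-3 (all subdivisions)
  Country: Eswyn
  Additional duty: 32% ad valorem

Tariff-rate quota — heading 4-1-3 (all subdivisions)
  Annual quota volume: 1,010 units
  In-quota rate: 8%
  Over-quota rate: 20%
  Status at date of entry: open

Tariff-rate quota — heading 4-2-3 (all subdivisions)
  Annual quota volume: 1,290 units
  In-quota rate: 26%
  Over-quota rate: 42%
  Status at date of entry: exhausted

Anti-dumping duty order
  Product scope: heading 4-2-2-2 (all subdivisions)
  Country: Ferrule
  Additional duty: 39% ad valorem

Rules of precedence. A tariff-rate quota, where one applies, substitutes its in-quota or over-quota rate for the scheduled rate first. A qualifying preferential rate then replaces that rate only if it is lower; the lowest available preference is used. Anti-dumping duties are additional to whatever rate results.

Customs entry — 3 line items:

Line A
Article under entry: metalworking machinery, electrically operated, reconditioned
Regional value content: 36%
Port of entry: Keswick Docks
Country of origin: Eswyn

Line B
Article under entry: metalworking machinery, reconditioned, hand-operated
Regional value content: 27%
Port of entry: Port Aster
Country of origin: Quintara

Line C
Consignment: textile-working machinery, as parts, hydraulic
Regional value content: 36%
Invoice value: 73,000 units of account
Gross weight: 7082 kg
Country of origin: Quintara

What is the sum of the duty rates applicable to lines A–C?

Line A: metalworking → 4-1; electrically operated → 4-1-4; reconditioned → 4-1-4-1. Scheduled 7%. Eswyn agreement on 4-1: RVC < 40%; Eswyn agreement on 4-2-3: 4-1-4-1 not covered. → 7%.
Line B: metalworking → 4-1; hand-operated → 4-1-1; reconditioned → 4-1-1-2. Scheduled 9%. Quintara agreement on 4-2: 4-1-1-2 not covered; anti-dumping (Quintara, 4-1): +27%; total 9% + 27% = 36%. → 36%.
Line C: textile-working → 4-2; hydraulic → 4-2-3; as parts → 4-2-3-3. Scheduled 18%. quota on 4-2-3 exhausted → over-quota 42%; Quintara agreement on 4-2: RVC < 40%. → 42%.
Sum: 7% + 36% + 42% = 85%.

85%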